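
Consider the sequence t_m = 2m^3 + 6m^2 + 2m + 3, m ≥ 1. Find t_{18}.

13647

t_{18} = 2·18^3 + 6·18^2 + 2·18 + 3 = 13647.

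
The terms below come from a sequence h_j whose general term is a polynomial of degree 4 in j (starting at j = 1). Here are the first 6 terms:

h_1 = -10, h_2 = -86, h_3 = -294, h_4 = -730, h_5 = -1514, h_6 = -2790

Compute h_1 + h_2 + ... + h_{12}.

-100704

1st diffs: -76, -208, -436, -784, -1276.
2nd diffs: -132, -228, -348, -492.
3rd diffs: -96, -120, -144.
4th diffs: -24, -24 (constant).
So h_j = -j^4 - 6j^3 - 5j^2 - 4j + 6.
Continuing: …, -4726, -7514, -11370, -16534, …, h_{12} = -31866.
Summing j = 1..12 (12 terms) gives -100704.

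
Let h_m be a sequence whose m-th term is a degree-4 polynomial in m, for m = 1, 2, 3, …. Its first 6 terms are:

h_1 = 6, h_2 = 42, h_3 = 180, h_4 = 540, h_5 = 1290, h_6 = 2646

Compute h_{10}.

1st diffs: 36, 138, 360, 750, 1356.
2nd diffs: 102, 222, 390, 606.
3rd diffs: 120, 168, 216.
4th diffs: 48, 48 (constant).
Newton forward-difference form: h_m = 6 + 36·C(m-1,1) + 102·C(m-1,2) + 120·C(m-1,3) + 48·C(m-1,4).
At m = 10: m-1 = 9, so h_{10} = 6 + 324 + 3672 + 10080 + 6048 = 20130.

20130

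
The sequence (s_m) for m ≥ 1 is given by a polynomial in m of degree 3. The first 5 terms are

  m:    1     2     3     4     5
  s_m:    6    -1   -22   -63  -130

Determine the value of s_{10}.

-1065

1st diffs: -7, -21, -41, -67.
2nd diffs: -14, -20, -26.
3rd diffs: -6, -6 (constant).
Newton forward-difference form: s_m = 6 + (-7)·C(m-1,1) + (-14)·C(m-1,2) + (-6)·C(m-1,3).
At m = 10: m-1 = 9, so s_{10} = 6 - 63 - 504 - 504 = -1065.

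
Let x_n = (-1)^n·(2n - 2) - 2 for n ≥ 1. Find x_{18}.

32

(-1)^18 = 1; 2n - 2 at n=18 is 34; so x_{18} = 32.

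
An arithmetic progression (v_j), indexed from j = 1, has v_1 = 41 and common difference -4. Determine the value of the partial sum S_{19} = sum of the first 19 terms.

95

v_j = 41 + (j - 1)·(-4).
v_{19} = -31; S = 19·(41 + (-31))/2 = 95.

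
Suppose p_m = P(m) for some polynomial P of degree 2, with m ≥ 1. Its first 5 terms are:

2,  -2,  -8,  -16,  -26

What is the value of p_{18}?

-338

1st diffs: -4, -6, -8, -10.
2nd diffs: -2, -2, -2 (constant).
Newton forward-difference form: p_m = 2 + (-4)·C(m-1,1) + (-2)·C(m-1,2).
At m = 18: m-1 = 17, so p_{18} = 2 - 68 - 272 = -338.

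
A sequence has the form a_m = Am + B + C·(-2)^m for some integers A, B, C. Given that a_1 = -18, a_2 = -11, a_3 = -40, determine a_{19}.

-1048680

Write the equations: A + B - 2C = -18; 2A + B + 4C = -11; 3A + B - 8C = -40.
Subtracting the first from the second: A + 6C = 7.
Subtracting the second from the third: A - 12C = -29.
Solving: C = 2, A = -5, then B = -9.
So a_m = -5·m + (-9) + 2·(-2)^m; at m=19 this is -1048680.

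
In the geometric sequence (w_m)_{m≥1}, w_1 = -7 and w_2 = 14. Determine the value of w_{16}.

Common ratio r = -2.
w_m = (-7)·(-2)^(m-1).
w_{16} = (-7)·(-2)^15 = 229376.

229376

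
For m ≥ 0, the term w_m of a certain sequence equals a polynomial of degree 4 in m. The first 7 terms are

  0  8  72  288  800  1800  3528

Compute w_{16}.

1st diffs: 8, 64, 216, 512, 1000, 1728.
2nd diffs: 56, 152, 296, 488, 728.
3rd diffs: 96, 144, 192, 240.
4th diffs: 48, 48, 48 (constant).
Newton forward-difference form: w_m = 8·C(m,1) + 56·C(m,2) + 96·C(m,3) + 48·C(m,4).
At m = 16: m = 16, so w_{16} = 128 + 6720 + 53760 + 87360 = 147968.

147968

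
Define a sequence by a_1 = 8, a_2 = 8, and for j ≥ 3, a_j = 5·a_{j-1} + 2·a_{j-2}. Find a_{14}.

5933895272

Applying the relation repeatedly:
a_3 = 56  a_4 = 296  a_5 = 1592  …  a_{11} = 38270456  a_{12} = 205599656  a_{13} = 1104539192  a_{14} = 5933895272.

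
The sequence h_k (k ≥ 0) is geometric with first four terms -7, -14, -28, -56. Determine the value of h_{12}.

Common ratio r = 2.
h_k = (-7)·2^(k-0).
h_{12} = (-7)·2^12 = -28672.

-28672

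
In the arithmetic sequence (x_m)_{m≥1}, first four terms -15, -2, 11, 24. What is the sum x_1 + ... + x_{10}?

435

Common difference d = 13.
x_m = -15 + (m - 1)·13.
x_{10} = 102; S = 10·(-15 + 102)/2 = 435.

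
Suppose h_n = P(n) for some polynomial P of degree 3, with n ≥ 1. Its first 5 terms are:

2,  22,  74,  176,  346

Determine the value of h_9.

2066

1st diffs: 20, 52, 102, 170.
2nd diffs: 32, 50, 68.
3rd diffs: 18, 18 (constant).
Newton forward-difference form: h_n = 2 + 20·C(n-1,1) + 32·C(n-1,2) + 18·C(n-1,3).
At n = 9: n-1 = 8, so h_9 = 2 + 160 + 896 + 1008 = 2066.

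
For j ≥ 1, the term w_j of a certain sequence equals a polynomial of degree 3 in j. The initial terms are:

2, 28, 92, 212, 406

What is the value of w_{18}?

17852

1st diffs: 26, 64, 120, 194.
2nd diffs: 38, 56, 74.
3rd diffs: 18, 18 (constant).
Newton forward-difference form: w_j = 2 + 26·C(j-1,1) + 38·C(j-1,2) + 18·C(j-1,3).
At j = 18: j-1 = 17, so w_{18} = 2 + 442 + 5168 + 12240 = 17852.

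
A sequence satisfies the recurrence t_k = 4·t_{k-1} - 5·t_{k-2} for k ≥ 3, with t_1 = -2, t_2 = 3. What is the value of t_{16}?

Applying the relation repeatedly:
t_3 = 22  t_4 = 73  t_5 = 182  …  t_{13} = -95578  t_{14} = -129477  t_{15} = -40018  t_{16} = 487313.

487313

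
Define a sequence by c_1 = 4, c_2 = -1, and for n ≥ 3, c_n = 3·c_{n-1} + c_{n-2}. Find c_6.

c_3 = 1; c_4 = 2; c_5 = 7; c_6 = 23.

23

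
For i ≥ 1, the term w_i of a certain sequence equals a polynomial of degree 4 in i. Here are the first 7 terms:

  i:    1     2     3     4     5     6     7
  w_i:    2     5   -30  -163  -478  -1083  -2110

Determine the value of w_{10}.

-9403

1st diffs: 3, -35, -133, -315, -605, -1027.
2nd diffs: -38, -98, -182, -290, -422.
3rd diffs: -60, -84, -108, -132.
4th diffs: -24, -24, -24 (constant).
Newton forward-difference form: w_i = 2 + 3·C(i-1,1) + (-38)·C(i-1,2) + (-60)·C(i-1,3) + (-24)·C(i-1,4).
At i = 10: i-1 = 9, so w_{10} = 2 + 27 - 1368 - 5040 - 3024 = -9403.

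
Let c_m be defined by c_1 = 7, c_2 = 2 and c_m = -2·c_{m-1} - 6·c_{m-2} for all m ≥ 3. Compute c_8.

2816

Applying the relation repeatedly:
c_3 = -46, c_4 = 80, c_5 = 116, c_6 = -712, c_7 = 728, c_8 = 2816.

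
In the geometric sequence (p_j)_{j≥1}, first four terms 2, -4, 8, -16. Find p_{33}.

8589934592

Common ratio r = -2.
p_j = 2·(-2)^(j-1).
p_{33} = 2·(-2)^32 = 8589934592.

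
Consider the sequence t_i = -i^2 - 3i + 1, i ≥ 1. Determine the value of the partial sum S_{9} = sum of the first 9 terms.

-411

Over i = 1..9: Σi = 45, Σi² = 285.
Total = (-1)·285 + (-3)·45 + (1)·9 = -411.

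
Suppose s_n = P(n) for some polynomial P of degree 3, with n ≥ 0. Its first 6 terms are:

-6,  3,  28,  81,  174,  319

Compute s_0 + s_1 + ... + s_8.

3126

1st diffs: 9, 25, 53, 93, 145.
2nd diffs: 16, 28, 40, 52.
3rd diffs: 12, 12, 12 (constant).
Newton forward-difference form: s_n = -6 + 9·C(n,1) + 16·C(n,2) + 12·C(n,3).
Continuing: 528, 813, 1186.
Summing n = 0..8 (9 terms) gives 3126.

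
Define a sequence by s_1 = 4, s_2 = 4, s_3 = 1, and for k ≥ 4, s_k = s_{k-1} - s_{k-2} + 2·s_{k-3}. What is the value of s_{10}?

25

s_4 = 5  s_5 = 12  s_6 = 9  s_7 = 7  s_8 = 22  s_9 = 33  s_{10} = 25.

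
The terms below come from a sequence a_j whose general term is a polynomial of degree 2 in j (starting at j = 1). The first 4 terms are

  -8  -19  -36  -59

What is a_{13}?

1st diffs: -11, -17, -23.
2nd diffs: -6, -6 (constant).
Newton forward-difference form: a_j = -8 + (-11)·C(j-1,1) + (-6)·C(j-1,2).
At j = 13: j-1 = 12, so a_{13} = -8 - 132 - 396 = -536.

-536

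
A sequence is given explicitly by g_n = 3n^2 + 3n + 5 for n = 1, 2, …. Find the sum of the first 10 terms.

Over n = 1..10: Σn = 55, Σn² = 385.
Total = (3)·385 + (3)·55 + (5)·10 = 1370.

1370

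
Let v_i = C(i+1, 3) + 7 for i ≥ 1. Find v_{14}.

C(15, 3) = 455, so v_{14} = 462.

462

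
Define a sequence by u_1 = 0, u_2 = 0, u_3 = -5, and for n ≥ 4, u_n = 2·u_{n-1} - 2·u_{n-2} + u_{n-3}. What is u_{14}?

0

u_4 = -10  u_5 = -10  u_6 = -5  …  u_{11} = -10  u_{12} = -5  u_{13} = 0  u_{14} = 0.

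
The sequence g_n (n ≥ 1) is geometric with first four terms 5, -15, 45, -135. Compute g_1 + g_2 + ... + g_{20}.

-4358480500

Common ratio r = -3.
g_n = 5·(-3)^(n-1).
S = 5·((-3)^20 - 1)/(-3 - 1) = 5·(3486784401 - 1)/(-4) = -4358480500.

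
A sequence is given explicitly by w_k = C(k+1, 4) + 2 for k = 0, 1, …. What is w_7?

C(8, 4) = 70, so w_7 = 72.

72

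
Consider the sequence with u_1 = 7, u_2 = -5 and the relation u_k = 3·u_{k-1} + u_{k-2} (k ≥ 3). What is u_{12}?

Iterate the recurrence:
u_3 = -8, u_4 = -29, u_5 = -95, u_6 = -314, u_7 = -1037, u_8 = -3425, u_9 = -11312, u_{10} = -37361, u_{11} = -123395, u_{12} = -407546.

-407546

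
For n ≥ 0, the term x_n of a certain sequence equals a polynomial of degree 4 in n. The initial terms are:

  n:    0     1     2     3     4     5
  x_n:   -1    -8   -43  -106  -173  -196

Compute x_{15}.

29714

1st diffs: -7, -35, -63, -67, -23.
2nd diffs: -28, -28, -4, 44.
3rd diffs: 0, 24, 48.
4th diffs: 24, 24 (constant).
So x_n = n^4 - 6n^3 - 3n^2 + n - 1.
Evaluating at n = 15 gives x_{15} = 29714.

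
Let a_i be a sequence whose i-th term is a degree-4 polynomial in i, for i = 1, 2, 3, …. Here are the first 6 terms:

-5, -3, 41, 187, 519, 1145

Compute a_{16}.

1st diffs: 2, 44, 146, 332, 626.
2nd diffs: 42, 102, 186, 294.
3rd diffs: 60, 84, 108.
4th diffs: 24, 24 (constant).
Newton forward-difference form: a_i = -5 + 2·C(i-1,1) + 42·C(i-1,2) + 60·C(i-1,3) + 24·C(i-1,4).
At i = 16: i-1 = 15, so a_{16} = -5 + 30 + 4410 + 27300 + 32760 = 64495.

64495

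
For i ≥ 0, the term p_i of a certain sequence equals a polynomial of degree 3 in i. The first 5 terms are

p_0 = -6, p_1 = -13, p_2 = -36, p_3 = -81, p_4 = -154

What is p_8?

1st diffs: -7, -23, -45, -73.
2nd diffs: -16, -22, -28.
3rd diffs: -6, -6 (constant).
Newton forward-difference form: p_i = -6 + (-7)·C(i,1) + (-16)·C(i,2) + (-6)·C(i,3).
At i = 8: i = 8, so p_8 = -6 - 56 - 448 - 336 = -846.

-846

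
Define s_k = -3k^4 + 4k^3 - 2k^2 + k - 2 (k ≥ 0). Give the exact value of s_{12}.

s_{12} = -3·12^4 + 4·12^3 - 2·12^2 + 1·12 - 2 = -55574.

-55574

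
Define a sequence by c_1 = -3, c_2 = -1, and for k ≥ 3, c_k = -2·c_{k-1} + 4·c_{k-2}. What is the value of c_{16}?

Step forward from the initial values:
c_3 = -10  c_4 = 16  c_5 = -72  …  c_{13} = -798720  c_{14} = 2584576  c_{15} = -8364032  c_{16} = 27066368.

27066368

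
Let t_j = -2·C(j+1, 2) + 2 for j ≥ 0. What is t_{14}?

C(15, 2) = 105, so t_{14} = -208.

-208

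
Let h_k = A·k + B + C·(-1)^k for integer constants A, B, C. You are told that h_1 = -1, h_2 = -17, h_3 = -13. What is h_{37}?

-217

At k = 1, 2, 3: A + B - C = -1; 2A + B + C = -17; 3A + B - C = -13.
Subtracting the first from the second: A + 2C = -16.
Subtracting the second from the third: A - 2C = 4.
Solving: C = -5, A = -6, then B = 0.
So h_k = -6·k + 0 + (-5)·(-1)^k; at k=37 this is -217.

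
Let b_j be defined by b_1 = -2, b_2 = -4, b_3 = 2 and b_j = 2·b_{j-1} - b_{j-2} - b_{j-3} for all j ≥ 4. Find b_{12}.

Iterate the recurrence:
b_4 = 10  b_5 = 22  b_6 = 32  b_7 = 32  b_8 = 10  b_9 = -44  b_{10} = -130  b_{11} = -226  b_{12} = -278.

-278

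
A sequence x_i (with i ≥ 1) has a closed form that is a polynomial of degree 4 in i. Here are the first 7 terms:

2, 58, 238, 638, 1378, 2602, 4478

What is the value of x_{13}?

41858

1st diffs: 56, 180, 400, 740, 1224, 1876.
2nd diffs: 124, 220, 340, 484, 652.
3rd diffs: 96, 120, 144, 168.
4th diffs: 24, 24, 24 (constant).
Newton forward-difference form: x_i = 2 + 56·C(i-1,1) + 124·C(i-1,2) + 96·C(i-1,3) + 24·C(i-1,4).
At i = 13: i-1 = 12, so x_{13} = 2 + 672 + 8184 + 21120 + 11880 = 41858.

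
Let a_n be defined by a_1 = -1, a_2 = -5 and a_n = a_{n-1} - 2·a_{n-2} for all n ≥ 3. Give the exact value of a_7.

-27

Iterate the recurrence:
a_3 = -3, a_4 = 7, a_5 = 13, a_6 = -1, a_7 = -27.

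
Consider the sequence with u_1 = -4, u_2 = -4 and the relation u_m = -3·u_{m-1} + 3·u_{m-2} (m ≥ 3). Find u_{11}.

Iterate the recurrence:
u_3 = 0, u_4 = -12, u_5 = 36, u_6 = -144, u_7 = 540, u_8 = -2052, u_9 = 7776, u_{10} = -29484, u_{11} = 111780.

111780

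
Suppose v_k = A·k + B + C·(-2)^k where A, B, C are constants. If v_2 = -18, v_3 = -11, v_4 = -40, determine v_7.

89

Write the equations: 2A + B + 4C = -18; 3A + B - 8C = -11; 4A + B + 16C = -40.
Subtracting the first from the second: A - 12C = 7.
Subtracting the second from the third: A + 24C = -29.
Solving: C = -1, A = -5, then B = -4.
Hence v_7 = -5·7 + (-4) + (-1)·(-128) = 89.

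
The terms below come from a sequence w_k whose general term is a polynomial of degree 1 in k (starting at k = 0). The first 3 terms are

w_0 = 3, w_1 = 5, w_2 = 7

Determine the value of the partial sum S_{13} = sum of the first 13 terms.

195

1st diffs: 2, 2 (constant).
So w_k = 2k + 3.
Continuing: …, 9, 11, 13, 15, …, w_{12} = 27.
Summing k = 0..12 (13 terms) gives 195.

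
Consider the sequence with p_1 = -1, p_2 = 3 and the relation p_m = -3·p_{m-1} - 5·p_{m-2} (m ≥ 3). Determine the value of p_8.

p_3 = -4  p_4 = -3  p_5 = 29  p_6 = -72  p_7 = 71  p_8 = 147.

147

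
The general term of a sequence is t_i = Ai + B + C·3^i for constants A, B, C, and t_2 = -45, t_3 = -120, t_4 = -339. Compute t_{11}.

-708624

The three given values yield: 2A + B + 9C = -45; 3A + B + 27C = -120; 4A + B + 81C = -339.
Subtracting the first from the second: A + 18C = -75.
Subtracting the second from the third: A + 54C = -219.
Solving: C = -4, A = -3, then B = -3.
So t_i = -3·i + (-3) + (-4)·3^i; at i=11 this is -708624.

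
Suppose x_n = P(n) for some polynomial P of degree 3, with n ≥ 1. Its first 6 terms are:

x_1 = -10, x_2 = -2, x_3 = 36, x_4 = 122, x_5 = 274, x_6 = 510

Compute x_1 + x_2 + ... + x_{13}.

21944

1st diffs: 8, 38, 86, 152, 236.
2nd diffs: 30, 48, 66, 84.
3rd diffs: 18, 18, 18 (constant).
Newton forward-difference form: x_n = -10 + 8·C(n-1,1) + 30·C(n-1,2) + 18·C(n-1,3).
Continuing: …, 848, 1306, 1902, 2654, …, x_{13} = 6026.
Summing n = 1..13 (13 terms) gives 21944.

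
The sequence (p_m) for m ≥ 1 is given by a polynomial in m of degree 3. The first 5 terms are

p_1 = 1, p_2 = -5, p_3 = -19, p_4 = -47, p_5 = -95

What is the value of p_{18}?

1st diffs: -6, -14, -28, -48.
2nd diffs: -8, -14, -20.
3rd diffs: -6, -6 (constant).
Newton forward-difference form: p_m = 1 + (-6)·C(m-1,1) + (-8)·C(m-1,2) + (-6)·C(m-1,3).
At m = 18: m-1 = 17, so p_{18} = 1 - 102 - 1088 - 4080 = -5269.

-5269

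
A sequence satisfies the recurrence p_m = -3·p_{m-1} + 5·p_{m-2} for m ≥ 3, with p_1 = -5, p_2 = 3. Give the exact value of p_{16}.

Iterate the recurrence:
p_3 = -34  p_4 = 117  p_5 = -521  …  p_{13} = -49094141  p_{14} = 205831083  p_{15} = -862963954  p_{16} = 3618047277.

3618047277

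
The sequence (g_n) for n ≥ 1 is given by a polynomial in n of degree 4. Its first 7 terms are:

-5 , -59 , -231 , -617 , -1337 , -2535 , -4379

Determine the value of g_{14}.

-54527

1st diffs: -54, -172, -386, -720, -1198, -1844.
2nd diffs: -118, -214, -334, -478, -646.
3rd diffs: -96, -120, -144, -168.
4th diffs: -24, -24, -24 (constant).
Newton forward-difference form: g_n = -5 + (-54)·C(n-1,1) + (-118)·C(n-1,2) + (-96)·C(n-1,3) + (-24)·C(n-1,4).
At n = 14: n-1 = 13, so g_{14} = -5 - 702 - 9204 - 27456 - 17160 = -54527.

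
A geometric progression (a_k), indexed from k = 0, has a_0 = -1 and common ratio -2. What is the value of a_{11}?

2048

a_k = (-1)·(-2)^(k-0).
a_{11} = (-1)·(-2)^11 = 2048.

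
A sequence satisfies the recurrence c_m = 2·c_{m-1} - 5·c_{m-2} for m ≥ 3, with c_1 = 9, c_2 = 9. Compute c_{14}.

Iterate the recurrence:
c_3 = -27; c_4 = -99; c_5 = -63; …; c_{11} = 2133; c_{12} = 58221; c_{13} = 105777; c_{14} = -79551.

-79551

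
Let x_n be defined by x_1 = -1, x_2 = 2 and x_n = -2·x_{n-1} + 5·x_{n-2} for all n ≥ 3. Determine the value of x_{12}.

Compute successive terms:
x_3 = -9; x_4 = 28; x_5 = -101; x_6 = 342; x_7 = -1189; x_8 = 4088; x_9 = -14121; x_{10} = 48682; x_{11} = -167969; x_{12} = 579348.

579348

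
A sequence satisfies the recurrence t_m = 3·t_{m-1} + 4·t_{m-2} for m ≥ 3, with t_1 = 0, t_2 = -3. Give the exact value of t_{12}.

-2516583

Iterate the recurrence:
t_3 = -9; t_4 = -39; t_5 = -153; t_6 = -615; t_7 = -2457; t_8 = -9831; t_9 = -39321; t_{10} = -157287; t_{11} = -629145; t_{12} = -2516583.
(Characteristic roots are 4 and -1.)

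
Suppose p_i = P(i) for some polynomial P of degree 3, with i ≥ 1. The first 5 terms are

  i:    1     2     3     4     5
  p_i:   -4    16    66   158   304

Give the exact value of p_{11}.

2986

1st diffs: 20, 50, 92, 146.
2nd diffs: 30, 42, 54.
3rd diffs: 12, 12 (constant).
Newton forward-difference form: p_i = -4 + 20·C(i-1,1) + 30·C(i-1,2) + 12·C(i-1,3).
At i = 11: i-1 = 10, so p_{11} = -4 + 200 + 1350 + 1440 = 2986.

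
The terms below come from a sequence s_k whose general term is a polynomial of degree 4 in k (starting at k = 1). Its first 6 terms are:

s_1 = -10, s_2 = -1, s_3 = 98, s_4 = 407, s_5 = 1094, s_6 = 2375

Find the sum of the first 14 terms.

249655

1st diffs: 9, 99, 309, 687, 1281.
2nd diffs: 90, 210, 378, 594.
3rd diffs: 120, 168, 216.
4th diffs: 48, 48 (constant).
So s_k = 2k^4 - 5k^2 - 6k - 1.
Continuing: …, 4514, 7823, 12662, 19439, …, s_{14} = 75767.
Summing k = 1..14 (14 terms) gives 249655.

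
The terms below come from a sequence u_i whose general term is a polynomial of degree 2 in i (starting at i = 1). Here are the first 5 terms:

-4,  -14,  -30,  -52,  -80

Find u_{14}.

1st diffs: -10, -16, -22, -28.
2nd diffs: -6, -6, -6 (constant).
Newton forward-difference form: u_i = -4 + (-10)·C(i-1,1) + (-6)·C(i-1,2).
At i = 14: i-1 = 13, so u_{14} = -4 - 130 - 468 = -602.

-602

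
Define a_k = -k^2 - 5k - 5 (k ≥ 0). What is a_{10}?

a_{10} = -1·10^2 - 5·10 - 5 = -155.

-155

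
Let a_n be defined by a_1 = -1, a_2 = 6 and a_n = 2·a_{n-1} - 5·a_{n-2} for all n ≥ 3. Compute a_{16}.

-369976

Iterate the recurrence:
a_3 = 17  a_4 = 4  a_5 = -77  …  a_{13} = 24283  a_{14} = 127146  a_{15} = 132877  a_{16} = -369976.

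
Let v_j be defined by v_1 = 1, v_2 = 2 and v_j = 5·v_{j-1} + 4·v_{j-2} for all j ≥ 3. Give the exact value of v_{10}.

2686382

Iterate the recurrence:
v_3 = 14; v_4 = 78; v_5 = 446; v_6 = 2542; v_7 = 14494; v_8 = 82638; v_9 = 471166; v_{10} = 2686382.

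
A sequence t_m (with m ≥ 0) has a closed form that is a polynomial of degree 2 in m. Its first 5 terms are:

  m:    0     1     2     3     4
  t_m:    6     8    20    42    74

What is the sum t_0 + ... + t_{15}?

1st diffs: 2, 12, 22, 32.
2nd diffs: 10, 10, 10 (constant).
Newton forward-difference form: t_m = 6 + 2·C(m,1) + 10·C(m,2).
Continuing: …, 116, 168, 230, 302, …, t_{15} = 1086.
Summing m = 0..15 (16 terms) gives 5936.

5936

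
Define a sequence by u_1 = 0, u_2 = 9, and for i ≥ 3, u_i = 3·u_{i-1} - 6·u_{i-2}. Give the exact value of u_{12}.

-50301

Step forward from the initial values:
u_3 = 27  u_4 = 27  u_5 = -81  u_6 = -405  u_7 = -729  u_8 = 243  u_9 = 5103  u_{10} = 13851  u_{11} = 10935  u_{12} = -50301.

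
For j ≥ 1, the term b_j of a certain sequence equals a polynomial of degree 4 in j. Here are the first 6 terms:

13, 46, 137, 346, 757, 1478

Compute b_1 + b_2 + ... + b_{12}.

1st diffs: 33, 91, 209, 411, 721.
2nd diffs: 58, 118, 202, 310.
3rd diffs: 60, 84, 108.
4th diffs: 24, 24 (constant).
Newton forward-difference form: b_j = 13 + 33·C(j-1,1) + 58·C(j-1,2) + 60·C(j-1,3) + 24·C(j-1,4).
Continuing: …, 2641, 4402, 6941, 10462, …, b_{12} = 21386.
Summing j = 1..12 (12 terms) gives 63802.

63802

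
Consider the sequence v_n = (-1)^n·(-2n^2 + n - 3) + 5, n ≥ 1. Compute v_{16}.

(-1)^16 = 1; -2n^2 + n - 3 at n=16 is -499; so v_{16} = -494.

-494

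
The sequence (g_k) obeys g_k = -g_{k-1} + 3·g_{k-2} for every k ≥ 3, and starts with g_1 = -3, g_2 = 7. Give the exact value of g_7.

Compute successive terms:
g_3 = -16  g_4 = 37  g_5 = -85  g_6 = 196  g_7 = -451.

-451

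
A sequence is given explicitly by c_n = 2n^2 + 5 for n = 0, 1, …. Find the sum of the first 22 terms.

Over n = 0..21: Σn = 231, Σn² = 3311.
Total = (2)·3311 + (5)·22 = 6732.

6732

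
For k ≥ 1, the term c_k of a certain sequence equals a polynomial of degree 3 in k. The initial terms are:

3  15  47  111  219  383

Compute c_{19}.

13071

1st diffs: 12, 32, 64, 108, 164.
2nd diffs: 20, 32, 44, 56.
3rd diffs: 12, 12, 12 (constant).
Newton forward-difference form: c_k = 3 + 12·C(k-1,1) + 20·C(k-1,2) + 12·C(k-1,3).
At k = 19: k-1 = 18, so c_{19} = 3 + 216 + 3060 + 9792 = 13071.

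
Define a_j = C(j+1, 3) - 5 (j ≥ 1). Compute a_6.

30

C(7, 3) = 35, so a_6 = 30.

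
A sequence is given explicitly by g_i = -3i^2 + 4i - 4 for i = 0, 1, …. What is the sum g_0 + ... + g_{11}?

Over i = 0..11: Σi = 66, Σi² = 506.
Total = (-3)·506 + (4)·66 + (-4)·12 = -1302.

-1302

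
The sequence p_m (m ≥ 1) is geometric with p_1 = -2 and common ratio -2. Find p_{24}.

p_m = (-2)·(-2)^(m-1).
p_{24} = (-2)·(-2)^23 = 16777216.

16777216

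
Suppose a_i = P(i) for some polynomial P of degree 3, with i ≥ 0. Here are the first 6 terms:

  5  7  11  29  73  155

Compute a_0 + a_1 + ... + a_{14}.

17575

1st diffs: 2, 4, 18, 44, 82.
2nd diffs: 2, 14, 26, 38.
3rd diffs: 12, 12, 12 (constant).
So a_i = 2i^3 - 5i^2 + 5i + 5.
Continuing: …, 287, 481, 749, 1103, …, a_{14} = 4583.
Summing i = 0..14 (15 terms) gives 17575.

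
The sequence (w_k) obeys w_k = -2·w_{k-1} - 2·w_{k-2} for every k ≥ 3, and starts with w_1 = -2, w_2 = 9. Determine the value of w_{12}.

Step forward from the initial values:
w_3 = -14, w_4 = 10, w_5 = 8, w_6 = -36, w_7 = 56, w_8 = -40, w_9 = -32, w_{10} = 144, w_{11} = -224, w_{12} = 160.

160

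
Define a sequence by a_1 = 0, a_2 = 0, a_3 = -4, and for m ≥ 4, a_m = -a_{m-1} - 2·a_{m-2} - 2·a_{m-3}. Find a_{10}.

a_4 = 4; a_5 = 4; a_6 = -4; a_7 = -12; a_8 = 12; a_9 = 20; a_{10} = -20.

-20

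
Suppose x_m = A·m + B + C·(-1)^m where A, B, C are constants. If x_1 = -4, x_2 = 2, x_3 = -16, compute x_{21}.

The three given values yield: A + B - C = -4; 2A + B + C = 2; 3A + B - C = -16.
Subtracting the first from the second: A + 2C = 6.
Subtracting the second from the third: A - 2C = -18.
Solving: C = 6, A = -6, then B = 8.
So x_m = -6·m + 8 + 6·(-1)^m; at m=21 this is -124.

-124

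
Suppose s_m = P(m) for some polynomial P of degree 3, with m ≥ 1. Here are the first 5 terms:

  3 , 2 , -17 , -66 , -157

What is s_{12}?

-2978

1st diffs: -1, -19, -49, -91.
2nd diffs: -18, -30, -42.
3rd diffs: -12, -12 (constant).
Newton forward-difference form: s_m = 3 + (-1)·C(m-1,1) + (-18)·C(m-1,2) + (-12)·C(m-1,3).
At m = 12: m-1 = 11, so s_{12} = 3 - 11 - 990 - 1980 = -2978.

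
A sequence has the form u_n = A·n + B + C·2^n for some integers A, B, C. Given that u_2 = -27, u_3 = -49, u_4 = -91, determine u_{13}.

Write the equations: 2A + B + 4C = -27; 3A + B + 8C = -49; 4A + B + 16C = -91.
Subtracting the first from the second: A + 4C = -22.
Subtracting the second from the third: A + 8C = -42.
Solving: C = -5, A = -2, then B = -3.
Hence u_{13} = -2·13 + (-3) + (-5)·8192 = -40989.

-40989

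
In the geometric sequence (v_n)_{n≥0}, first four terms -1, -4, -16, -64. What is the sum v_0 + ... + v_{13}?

Common ratio r = 4.
v_n = (-1)·4^(n-0).
S = (-1)·(4^14 - 1)/(4 - 1) = (-1)·(268435456 - 1)/(3) = -89478485.

-89478485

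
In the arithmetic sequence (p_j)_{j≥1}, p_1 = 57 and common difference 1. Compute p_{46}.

102

p_j = 57 + (j - 1)·1.
p_{46} = 57 + 45·1 = 102.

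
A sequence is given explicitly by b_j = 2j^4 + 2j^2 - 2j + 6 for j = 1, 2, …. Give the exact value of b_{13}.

b_{13} = 2·13^4 + 2·13^2 - 2·13 + 6 = 57440.

57440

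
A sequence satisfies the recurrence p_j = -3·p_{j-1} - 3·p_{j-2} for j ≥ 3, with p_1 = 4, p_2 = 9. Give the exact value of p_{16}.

p_3 = -39, p_4 = 90, p_5 = -153, …, p_{13} = 2916, p_{14} = 6561, p_{15} = -28431, p_{16} = 65610.

65610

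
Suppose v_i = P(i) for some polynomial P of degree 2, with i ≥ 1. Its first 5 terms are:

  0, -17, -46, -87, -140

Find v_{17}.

-1712

1st diffs: -17, -29, -41, -53.
2nd diffs: -12, -12, -12 (constant).
So v_i = -6i^2 + i + 5.
Evaluating at i = 17 gives v_{17} = -1712.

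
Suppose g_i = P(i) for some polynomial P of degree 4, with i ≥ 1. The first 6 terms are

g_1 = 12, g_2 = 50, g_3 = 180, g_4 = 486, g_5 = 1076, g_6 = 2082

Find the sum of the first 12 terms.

1st diffs: 38, 130, 306, 590, 1006.
2nd diffs: 92, 176, 284, 416.
3rd diffs: 84, 108, 132.
4th diffs: 24, 24 (constant).
Newton forward-difference form: g_i = 12 + 38·C(i-1,1) + 92·C(i-1,2) + 84·C(i-1,3) + 24·C(i-1,4).
Continuing: …, 3660, 5990, 9276, 13746, …, g_{12} = 27270.
Summing i = 1..12 (12 terms) gives 83480.

83480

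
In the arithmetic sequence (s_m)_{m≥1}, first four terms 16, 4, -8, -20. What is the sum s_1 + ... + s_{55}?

-16940

Common difference d = -12.
s_m = 16 + (m - 1)·(-12).
s_{55} = -632; S = 55·(16 + (-632))/2 = -16940.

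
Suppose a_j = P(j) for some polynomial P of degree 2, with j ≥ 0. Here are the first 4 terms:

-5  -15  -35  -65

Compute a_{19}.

-1905

1st diffs: -10, -20, -30.
2nd diffs: -10, -10 (constant).
So a_j = -5j^2 - 5j - 5.
Evaluating at j = 19 gives a_{19} = -1905.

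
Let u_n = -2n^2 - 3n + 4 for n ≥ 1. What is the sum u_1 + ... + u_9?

-669

Over n = 1..9: Σn = 45, Σn² = 285.
Total = (-2)·285 + (-3)·45 + (4)·9 = -669.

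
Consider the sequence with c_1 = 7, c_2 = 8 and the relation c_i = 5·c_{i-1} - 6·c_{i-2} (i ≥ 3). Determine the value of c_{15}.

-28484822

Applying the relation repeatedly:
c_3 = -2;  c_4 = -58;  c_5 = -278;  …;  c_{12} = -1036258;  c_{13} = -3135398;  c_{14} = -9459442;  c_{15} = -28484822.
(Characteristic roots are 3 and 2.)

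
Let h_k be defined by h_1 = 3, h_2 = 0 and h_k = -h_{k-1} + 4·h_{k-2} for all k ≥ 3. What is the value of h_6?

Compute successive terms:
h_3 = 12; h_4 = -12; h_5 = 60; h_6 = -108.

-108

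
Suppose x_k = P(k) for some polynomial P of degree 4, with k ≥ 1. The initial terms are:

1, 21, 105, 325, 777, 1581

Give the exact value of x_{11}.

16761

1st diffs: 20, 84, 220, 452, 804.
2nd diffs: 64, 136, 232, 352.
3rd diffs: 72, 96, 120.
4th diffs: 24, 24 (constant).
So x_k = k^4 + 2k^3 - 5k^2 + 6k - 3.
Evaluating at k = 11 gives x_{11} = 16761.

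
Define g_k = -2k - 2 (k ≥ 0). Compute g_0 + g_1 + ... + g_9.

-110

Over k = 0..9: Σk = 45.
Total = (-2)·45 + (-2)·10 = -110.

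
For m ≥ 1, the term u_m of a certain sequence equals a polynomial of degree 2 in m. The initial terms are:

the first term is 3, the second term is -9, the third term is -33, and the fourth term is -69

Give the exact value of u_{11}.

-657

1st diffs: -12, -24, -36.
2nd diffs: -12, -12 (constant).
Newton forward-difference form: u_m = 3 + (-12)·C(m-1,1) + (-12)·C(m-1,2).
At m = 11: m-1 = 10, so u_{11} = 3 - 120 - 540 = -657.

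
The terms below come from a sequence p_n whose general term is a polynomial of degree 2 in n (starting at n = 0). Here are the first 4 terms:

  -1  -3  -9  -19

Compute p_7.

1st diffs: -2, -6, -10.
2nd diffs: -4, -4 (constant).
Newton forward-difference form: p_n = -1 + (-2)·C(n,1) + (-4)·C(n,2).
At n = 7: n = 7, so p_7 = -1 - 14 - 84 = -99.

-99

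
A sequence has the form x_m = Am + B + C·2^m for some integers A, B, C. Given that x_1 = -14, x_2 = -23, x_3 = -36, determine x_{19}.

-1048676

Plug in m = 1, 2, 3: A + B + 2C = -14; 2A + B + 4C = -23; 3A + B + 8C = -36.
Subtracting the first from the second: A + 2C = -9.
Subtracting the second from the third: A + 4C = -13.
Solving: C = -2, A = -5, then B = -5.
So x_m = -5·m + (-5) + (-2)·2^m; at m=19 this is -1048676.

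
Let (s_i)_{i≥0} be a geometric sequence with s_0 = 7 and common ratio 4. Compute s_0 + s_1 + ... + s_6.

38227

s_i = 7·4^(i-0).
S = 7·(4^7 - 1)/(4 - 1) = 7·(16384 - 1)/(3) = 38227.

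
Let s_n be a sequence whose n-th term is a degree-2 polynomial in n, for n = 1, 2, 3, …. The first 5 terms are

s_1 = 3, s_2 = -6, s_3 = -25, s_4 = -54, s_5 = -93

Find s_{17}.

1st diffs: -9, -19, -29, -39.
2nd diffs: -10, -10, -10 (constant).
Newton forward-difference form: s_n = 3 + (-9)·C(n-1,1) + (-10)·C(n-1,2).
At n = 17: n-1 = 16, so s_{17} = 3 - 144 - 1200 = -1341.

-1341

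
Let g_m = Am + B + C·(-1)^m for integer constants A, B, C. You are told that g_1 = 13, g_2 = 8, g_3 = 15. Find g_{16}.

Write the equations: A + B - C = 13; 2A + B + C = 8; 3A + B - C = 15.
Subtracting the first from the second: A + 2C = -5.
Subtracting the second from the third: A - 2C = 7.
Solving: C = -3, A = 1, then B = 9.
Hence g_{16} = 1·16 + 9 + (-3)·1 = 22.

22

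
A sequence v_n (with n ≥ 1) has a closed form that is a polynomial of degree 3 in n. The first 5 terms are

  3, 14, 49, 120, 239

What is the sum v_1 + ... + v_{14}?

1st diffs: 11, 35, 71, 119.
2nd diffs: 24, 36, 48.
3rd diffs: 12, 12 (constant).
Newton forward-difference form: v_n = 3 + 11·C(n-1,1) + 24·C(n-1,2) + 12·C(n-1,3).
Continuing: …, 418, 669, 1004, 1435, …, v_{14} = 5450.
Summing n = 1..14 (14 terms) gives 21791.

21791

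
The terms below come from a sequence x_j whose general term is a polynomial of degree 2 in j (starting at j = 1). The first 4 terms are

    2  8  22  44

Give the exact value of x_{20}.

1st diffs: 6, 14, 22.
2nd diffs: 8, 8 (constant).
Newton forward-difference form: x_j = 2 + 6·C(j-1,1) + 8·C(j-1,2).
At j = 20: j-1 = 19, so x_{20} = 2 + 114 + 1368 = 1484.

1484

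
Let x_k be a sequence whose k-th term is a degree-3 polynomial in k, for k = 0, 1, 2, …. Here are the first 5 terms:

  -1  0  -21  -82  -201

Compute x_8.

1st diffs: 1, -21, -61, -119.
2nd diffs: -22, -40, -58.
3rd diffs: -18, -18 (constant).
Newton forward-difference form: x_k = -1 + 1·C(k,1) + (-22)·C(k,2) + (-18)·C(k,3).
At k = 8: k = 8, so x_8 = -1 + 8 - 616 - 1008 = -1617.

-1617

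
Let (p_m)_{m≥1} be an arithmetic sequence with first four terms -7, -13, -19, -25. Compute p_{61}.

Common difference d = -6.
p_m = -7 + (m - 1)·(-6).
p_{61} = -7 + 60·(-6) = -367.

-367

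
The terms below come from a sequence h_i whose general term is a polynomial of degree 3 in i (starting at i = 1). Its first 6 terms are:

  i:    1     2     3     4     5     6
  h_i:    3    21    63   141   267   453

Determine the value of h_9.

1491

1st diffs: 18, 42, 78, 126, 186.
2nd diffs: 24, 36, 48, 60.
3rd diffs: 12, 12, 12 (constant).
Newton forward-difference form: h_i = 3 + 18·C(i-1,1) + 24·C(i-1,2) + 12·C(i-1,3).
At i = 9: i-1 = 8, so h_9 = 3 + 144 + 672 + 672 = 1491.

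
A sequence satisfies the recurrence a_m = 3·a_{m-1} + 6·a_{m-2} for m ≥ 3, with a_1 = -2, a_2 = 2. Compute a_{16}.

Step forward from the initial values:
a_3 = -6, a_4 = -6, a_5 = -54, …, a_{13} = -6326262, a_{14} = -27659718, a_{15} = -120936726, a_{16} = -528768486.

-528768486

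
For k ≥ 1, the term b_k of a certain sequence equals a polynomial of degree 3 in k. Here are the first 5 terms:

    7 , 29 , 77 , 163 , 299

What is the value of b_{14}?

5753

1st diffs: 22, 48, 86, 136.
2nd diffs: 26, 38, 50.
3rd diffs: 12, 12 (constant).
Newton forward-difference form: b_k = 7 + 22·C(k-1,1) + 26·C(k-1,2) + 12·C(k-1,3).
At k = 14: k-1 = 13, so b_{14} = 7 + 286 + 2028 + 3432 = 5753.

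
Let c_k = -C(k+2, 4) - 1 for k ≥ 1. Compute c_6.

C(8, 4) = 70, so c_6 = -71.

-71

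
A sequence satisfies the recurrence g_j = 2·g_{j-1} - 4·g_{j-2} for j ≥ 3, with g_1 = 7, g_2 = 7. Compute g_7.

448

Compute successive terms:
g_3 = -14;  g_4 = -56;  g_5 = -56;  g_6 = 112;  g_7 = 448.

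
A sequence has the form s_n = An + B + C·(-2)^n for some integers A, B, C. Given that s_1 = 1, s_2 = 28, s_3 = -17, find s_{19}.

-2097089

The three given values yield: A + B - 2C = 1; 2A + B + 4C = 28; 3A + B - 8C = -17.
Subtracting the first from the second: A + 6C = 27.
Subtracting the second from the third: A - 12C = -45.
Solving: C = 4, A = 3, then B = 6.
So s_n = 3·n + 6 + 4·(-2)^n; at n=19 this is -2097089.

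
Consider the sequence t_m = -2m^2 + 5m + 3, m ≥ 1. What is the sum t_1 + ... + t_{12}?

Over m = 1..12: Σm = 78, Σm² = 650.
Total = (-2)·650 + (5)·78 + (3)·12 = -874.

-874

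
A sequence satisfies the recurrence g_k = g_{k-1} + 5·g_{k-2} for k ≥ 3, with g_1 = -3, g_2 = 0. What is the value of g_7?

Compute successive terms:
g_3 = -15;  g_4 = -15;  g_5 = -90;  g_6 = -165;  g_7 = -615.

-615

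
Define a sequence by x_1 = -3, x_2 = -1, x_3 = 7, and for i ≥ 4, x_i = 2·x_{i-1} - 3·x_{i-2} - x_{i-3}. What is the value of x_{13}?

Compute successive terms:
x_4 = 20;  x_5 = 20;  x_6 = -27;  x_7 = -134;  x_8 = -207;  x_9 = 15;  x_{10} = 785;  x_{11} = 1732;  x_{12} = 1094;  x_{13} = -3793.

-3793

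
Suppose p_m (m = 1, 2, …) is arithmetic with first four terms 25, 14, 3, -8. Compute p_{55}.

-569

Common difference d = -11.
p_m = 25 + (m - 1)·(-11).
p_{55} = 25 + 54·(-11) = -569.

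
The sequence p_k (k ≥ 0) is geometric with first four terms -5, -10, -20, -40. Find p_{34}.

-85899345920

Common ratio r = 2.
p_k = (-5)·2^(k-0).
p_{34} = (-5)·2^34 = -85899345920.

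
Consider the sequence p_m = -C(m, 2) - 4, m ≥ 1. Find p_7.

-25

C(7, 2) = 21, so p_7 = -25.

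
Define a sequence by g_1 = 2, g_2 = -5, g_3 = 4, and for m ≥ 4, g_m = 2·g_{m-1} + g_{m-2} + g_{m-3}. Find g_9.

Applying the relation repeatedly:
g_4 = 5  g_5 = 9  g_6 = 27  g_7 = 68  g_8 = 172  g_9 = 439.

439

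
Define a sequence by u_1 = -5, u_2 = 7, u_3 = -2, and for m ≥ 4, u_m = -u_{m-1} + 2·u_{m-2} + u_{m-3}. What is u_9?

Step forward from the initial values:
u_4 = 11;  u_5 = -8;  u_6 = 28;  u_7 = -33;  u_8 = 81;  u_9 = -119.

-119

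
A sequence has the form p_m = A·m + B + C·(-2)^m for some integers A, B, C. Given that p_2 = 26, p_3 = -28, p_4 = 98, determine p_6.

350

Write the equations: 2A + B + 4C = 26; 3A + B - 8C = -28; 4A + B + 16C = 98.
Subtracting the first from the second: A - 12C = -54.
Subtracting the second from the third: A + 24C = 126.
Solving: C = 5, A = 6, then B = -6.
Hence p_6 = 6·6 + (-6) + 5·64 = 350.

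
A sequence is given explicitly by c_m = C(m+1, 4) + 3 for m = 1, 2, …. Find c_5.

C(6, 4) = 15, so c_5 = 18.

18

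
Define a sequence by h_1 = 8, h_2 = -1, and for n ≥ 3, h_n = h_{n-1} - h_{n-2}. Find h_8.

Iterate the recurrence:
h_3 = -9; h_4 = -8; h_5 = 1; h_6 = 9; h_7 = 8; h_8 = -1.

-1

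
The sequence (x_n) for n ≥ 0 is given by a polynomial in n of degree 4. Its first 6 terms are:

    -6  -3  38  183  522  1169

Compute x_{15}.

66819

1st diffs: 3, 41, 145, 339, 647.
2nd diffs: 38, 104, 194, 308.
3rd diffs: 66, 90, 114.
4th diffs: 24, 24 (constant).
Newton forward-difference form: x_n = -6 + 3·C(n,1) + 38·C(n,2) + 66·C(n,3) + 24·C(n,4).
At n = 15: n = 15, so x_{15} = -6 + 45 + 3990 + 30030 + 32760 = 66819.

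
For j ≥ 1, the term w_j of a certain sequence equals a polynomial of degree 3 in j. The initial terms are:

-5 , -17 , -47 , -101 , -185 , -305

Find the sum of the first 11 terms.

1st diffs: -12, -30, -54, -84, -120.
2nd diffs: -18, -24, -30, -36.
3rd diffs: -6, -6, -6 (constant).
So w_j = -j^3 - 3j^2 + 4j - 5.
Continuing: …, -467, -677, -941, -1265, …, w_{11} = -1655.
Summing j = 1..11 (11 terms) gives -5665.

-5665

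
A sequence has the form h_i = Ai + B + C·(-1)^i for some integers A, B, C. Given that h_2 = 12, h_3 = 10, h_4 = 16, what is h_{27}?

At i = 2, 3, 4: 2A + B + C = 12; 3A + B - C = 10; 4A + B + C = 16.
Subtracting the first from the second: A - 2C = -2.
Subtracting the second from the third: A + 2C = 6.
Solving: C = 2, A = 2, then B = 6.
Therefore h_{27} = 54 + 6 + 2·(-1) = 58.

58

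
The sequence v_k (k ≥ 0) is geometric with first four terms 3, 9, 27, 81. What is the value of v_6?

2187

Common ratio r = 3.
v_k = 3·3^(k-0).
v_6 = 3·3^6 = 2187.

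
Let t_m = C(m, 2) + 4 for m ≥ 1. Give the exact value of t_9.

C(9, 2) = 36, so t_9 = 40.

40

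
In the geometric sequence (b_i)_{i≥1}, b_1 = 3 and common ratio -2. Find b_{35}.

b_i = 3·(-2)^(i-1).
b_{35} = 3·(-2)^34 = 51539607552.

51539607552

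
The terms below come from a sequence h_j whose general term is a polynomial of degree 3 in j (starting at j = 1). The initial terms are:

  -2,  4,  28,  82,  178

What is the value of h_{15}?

1st diffs: 6, 24, 54, 96.
2nd diffs: 18, 30, 42.
3rd diffs: 12, 12 (constant).
So h_j = 2j^3 - 3j^2 + j - 2.
Evaluating at j = 15 gives h_{15} = 6088.

6088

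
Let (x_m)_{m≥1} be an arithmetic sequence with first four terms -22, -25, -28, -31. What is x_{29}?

-106

Common difference d = -3.
x_m = -22 + (m - 1)·(-3).
x_{29} = -22 + 28·(-3) = -106.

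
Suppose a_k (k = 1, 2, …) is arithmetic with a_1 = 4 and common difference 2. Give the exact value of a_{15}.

32

a_k = 4 + (k - 1)·2.
a_{15} = 4 + 14·2 = 32.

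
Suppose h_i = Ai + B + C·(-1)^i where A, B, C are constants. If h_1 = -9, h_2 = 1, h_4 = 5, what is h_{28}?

Write the equations: A + B - C = -9; 2A + B + C = 1; 4A + B + C = 5.
Subtracting the first from the second: A + 2C = 10.
Subtracting the second from the third: 2A = 4.
Solving: C = 4, A = 2, then B = -7.
Hence h_{28} = 2·28 + (-7) + 4·1 = 53.

53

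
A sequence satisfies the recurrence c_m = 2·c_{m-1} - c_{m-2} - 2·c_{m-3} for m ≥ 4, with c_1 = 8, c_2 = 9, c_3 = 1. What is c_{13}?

Applying the relation repeatedly:
c_4 = -23, c_5 = -65, c_6 = -109, c_7 = -107, c_8 = 25, c_9 = 375, c_{10} = 939, c_{11} = 1453, c_{12} = 1217, c_{13} = -897.

-897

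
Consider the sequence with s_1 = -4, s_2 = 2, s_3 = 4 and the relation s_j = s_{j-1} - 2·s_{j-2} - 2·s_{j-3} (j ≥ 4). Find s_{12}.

Iterate the recurrence:
s_4 = 8;  s_5 = -4;  s_6 = -28;  s_7 = -36;  s_8 = 28;  s_9 = 156;  s_{10} = 172;  s_{11} = -196;  s_{12} = -852.

-852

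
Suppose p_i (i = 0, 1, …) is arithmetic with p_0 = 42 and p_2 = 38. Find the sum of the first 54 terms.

Common difference d = (38 - 42) / (2 - 0) = -2.
p_i = 42 + (i - 0)·(-2).
p_{53} = -64; S = 54·(42 + (-64))/2 = -594.

-594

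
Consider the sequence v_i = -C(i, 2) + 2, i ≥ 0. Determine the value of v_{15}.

-103

C(15, 2) = 105, so v_{15} = -103.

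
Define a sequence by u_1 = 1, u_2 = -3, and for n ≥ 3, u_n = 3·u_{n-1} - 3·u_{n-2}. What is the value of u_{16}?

-19683

Compute successive terms:
u_3 = -12  u_4 = -27  u_5 = -45  …  u_{13} = 729  u_{14} = -2187  u_{15} = -8748  u_{16} = -19683.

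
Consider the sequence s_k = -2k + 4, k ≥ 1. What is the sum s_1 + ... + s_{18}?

-270

Over k = 1..18: Σk = 171.
Total = (-2)·171 + (4)·18 = -270.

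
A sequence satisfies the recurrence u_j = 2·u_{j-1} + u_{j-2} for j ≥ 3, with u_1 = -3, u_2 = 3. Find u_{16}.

u_3 = 3, u_4 = 9, u_5 = 21, …, u_{13} = 24357, u_{14} = 58803, u_{15} = 141963, u_{16} = 342729.

342729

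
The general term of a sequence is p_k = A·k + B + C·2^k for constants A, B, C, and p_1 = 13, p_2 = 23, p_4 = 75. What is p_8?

Write the equations: A + B + 2C = 13; 2A + B + 4C = 23; 4A + B + 16C = 75.
Subtracting the first from the second: A + 2C = 10.
Subtracting the second from the third: 2A + 12C = 52.
Solving: C = 4, A = 2, then B = 3.
Therefore p_8 = 16 + 3 + 4·256 = 1043.

1043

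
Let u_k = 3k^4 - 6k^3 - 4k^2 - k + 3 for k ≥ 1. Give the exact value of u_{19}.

u_{19} = 3·19^4 - 6·19^3 - 4·19^2 - 1·19 + 3 = 348349.

348349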